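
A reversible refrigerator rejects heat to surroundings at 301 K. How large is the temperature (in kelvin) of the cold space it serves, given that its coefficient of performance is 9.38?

COP_R = T_C/(T_H − T_C) ⇒ T_C = T_H·COP_R/(1 + COP_R) = 301.00 × 9.38/(1 + 9.38) = 272 K.

T_C ≈ 272 K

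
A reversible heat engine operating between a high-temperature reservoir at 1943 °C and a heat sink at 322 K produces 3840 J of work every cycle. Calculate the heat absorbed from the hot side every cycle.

Q_H ≈ 4490 J

T_H = 1943 °C → 1943 + 273.15 = 2216.15 K.
The Carnot efficiency is η = 1 − T_C/T_H = 1 − 322.00/2216.15 = 0.8547.
Q_H = W/η = 3840/0.8547 = 4490 J.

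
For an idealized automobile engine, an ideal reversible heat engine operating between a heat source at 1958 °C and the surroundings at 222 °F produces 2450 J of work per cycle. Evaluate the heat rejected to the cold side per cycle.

Q_C ≈ 501 J

T_H = 1958 °C → 1958 + 273.15 = 2231.15 K.
T_C = 222 °F → (222 − 32) × 5/9 = 105.56 °C = 378.71 K.
For a reversible engine, η = 1 − T_C/T_H = 1 − 378.71/2231.15 = 0.8303.
Since Q_C/Q_H = T_C/T_H and Q_H = W/η, Q_C = W·T_C/(T_H − T_C) = 2450 × 378.71/1852.44 = 501 J.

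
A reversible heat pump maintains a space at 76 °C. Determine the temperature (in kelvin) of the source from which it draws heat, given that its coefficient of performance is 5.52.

T_C ≈ 286 K

T_H = 76 °C → 76 + 273.15 = 349.15 K.
COP_HP = T_H/(T_H − T_C) ⇒ T_C = T_H·(COP_HP − 1)/COP_HP = 349.15 × (5.52 − 1)/5.52 = 286 K.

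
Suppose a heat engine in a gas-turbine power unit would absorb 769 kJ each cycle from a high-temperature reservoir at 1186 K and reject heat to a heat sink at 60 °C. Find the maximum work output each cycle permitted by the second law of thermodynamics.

W_max ≈ 553 kJ

T_C = 60 °C → 60 + 273.15 = 333.15 K.
By the Carnot theorem, η_max = 1 − T_C/T_H = 1 − 333.15/1186.00 = 0.7191.
W_max = η_max · Q_H = 0.7191 × 769 = 553 kJ.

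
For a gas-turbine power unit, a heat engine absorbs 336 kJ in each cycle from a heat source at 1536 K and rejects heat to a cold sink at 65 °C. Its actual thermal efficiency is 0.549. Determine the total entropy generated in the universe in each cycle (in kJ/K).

ΔS_univ ≈ 0.229 kJ/K

T_C = 65 °C → 65 + 273.15 = 338.15 K.
W = η·Q_H = 0.549 × 336 = 184.5 kJ, so Q_C = Q_H − W = 151.5 kJ.
Reservoir entropy changes: ΔS_H = −Q_H/T_H = −336/1536.00 = -0.2188 kJ/K and ΔS_C = +Q_C/T_C = 151.5/338.15 = 0.4481 kJ/K.
ΔS_univ = −Q_H/T_H + Q_C/T_C = 0.229 kJ/K (> 0, since η = 0.549 < η_Carnot = 0.780).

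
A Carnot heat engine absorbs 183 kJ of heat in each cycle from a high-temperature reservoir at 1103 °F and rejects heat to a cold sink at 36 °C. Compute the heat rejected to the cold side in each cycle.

Q_C ≈ 65.2 kJ

T_H = 1103 °F → (1103 − 32) × 5/9 = 595.00 °C = 868.15 K.
T_C = 36 °C → 36 + 273.15 = 309.15 K.
The Carnot efficiency is η = 1 − T_C/T_H = 1 − 309.15/868.15 = 0.6439.
For a reversible cycle Q_C/Q_H = T_C/T_H, so Q_C = 183 × 309.15/868.15 = 65.2 kJ.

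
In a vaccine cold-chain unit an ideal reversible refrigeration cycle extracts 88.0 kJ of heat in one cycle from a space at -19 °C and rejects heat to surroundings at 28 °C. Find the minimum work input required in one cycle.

W_in ≈ 16.3 kJ

T_H = 28 °C → 28 + 273.15 = 301.15 K.
T_C = -19 °C → -19 + 273.15 = 254.15 K.
Carnot COP: COP_R = T_C/(T_H − T_C) = 254.15/47.00 = 5.4074.
W = Q_C/COP_R = 88.0/5.4074 = 16.3 kJ.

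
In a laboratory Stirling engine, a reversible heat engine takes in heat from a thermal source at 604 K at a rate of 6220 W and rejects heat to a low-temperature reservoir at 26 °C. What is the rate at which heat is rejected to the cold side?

T_C = 26 °C → 26 + 273.15 = 299.15 K.
Carnot efficiency: η = 1 − T_C/T_H = 1 − 299.15/604.00 = 0.5047.
For a reversible cycle Q_C/Q_H = T_C/T_H, so Q_C = 6220 × 299.15/604.00 = 3080 W.

Q̇_C ≈ 3080 W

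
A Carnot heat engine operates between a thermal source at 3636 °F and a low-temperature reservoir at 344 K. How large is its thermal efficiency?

T_H = 3636 °F → (3636 − 32) × 5/9 = 2002.22 °C = 2275.37 K.
The Carnot efficiency is η = 1 − T_C/T_H = 1 − 344.00/2275.37 = 0.8488.

η ≈ 0.8488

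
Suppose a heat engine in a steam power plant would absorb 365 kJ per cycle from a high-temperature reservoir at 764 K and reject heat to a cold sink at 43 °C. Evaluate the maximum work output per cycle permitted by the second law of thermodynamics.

W_max ≈ 214 kJ

T_C = 43 °C → 43 + 273.15 = 316.15 K.
By the Carnot theorem, η_max = 1 − T_C/T_H = 1 − 316.15/764.00 = 0.5862.
W_max = η_max · Q_H = 0.5862 × 365 = 214 kJ.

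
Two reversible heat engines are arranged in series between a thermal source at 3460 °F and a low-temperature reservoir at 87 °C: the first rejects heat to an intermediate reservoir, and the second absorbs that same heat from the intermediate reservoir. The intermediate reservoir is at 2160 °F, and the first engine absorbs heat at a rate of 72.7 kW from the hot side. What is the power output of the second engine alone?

Ẇ₂ ≈ 36.6 kW

T_H = 3460 °F → (3460 − 32) × 5/9 = 1904.44 °C = 2177.59 K.
T_C = 87 °C → 87 + 273.15 = 360.15 K.
T_m = 2160 °F → (2160 − 32) × 5/9 = 1182.22 °C = 1455.37 K.
Heat entering the second stage: Q_m = Q_H·(T_m/T_H) = 72.7 × 1455.37/2177.59 = 48.6 kW.
Second-stage efficiency η₂ = 1 − T_C/T_m = 1 − 360.15/1455.37 = 0.7525, so W₂ = η₂·Q_m = 36.6 kW.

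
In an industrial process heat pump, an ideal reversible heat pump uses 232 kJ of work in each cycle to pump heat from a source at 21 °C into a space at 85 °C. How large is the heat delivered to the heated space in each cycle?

T_H = 85 °C → 85 + 273.15 = 358.15 K.
T_C = 21 °C → 21 + 273.15 = 294.15 K.
The Carnot heat-pump COP is COP_HP = T_H/(T_H − T_C) = 358.15/64.00 = 5.5961.
Q_H = COP_HP · W = 5.5961 × 232 = 1300 kJ.

Q_H ≈ 1300 kJ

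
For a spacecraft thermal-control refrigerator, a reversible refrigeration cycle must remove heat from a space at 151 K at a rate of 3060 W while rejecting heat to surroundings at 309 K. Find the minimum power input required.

Ẇ_in ≈ 3202 W

For a reversible refrigerator, COP_R = T_C/(T_H − T_C) = 151.00/158.00 = 0.9557.
W = Q_C/COP_R = 3060/0.9557 = 3202 W.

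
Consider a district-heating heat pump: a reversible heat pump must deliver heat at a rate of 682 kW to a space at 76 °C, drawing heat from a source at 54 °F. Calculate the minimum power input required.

T_H = 76 °C → 76 + 273.15 = 349.15 K.
T_C = 54 °F → (54 − 32) × 5/9 = 12.22 °C = 285.37 K.
For a reversible heat pump, COP_HP = T_H/(T_H − T_C) = 349.15/63.78 = 5.4745.
W = Q_H/COP_HP = 682/5.4745 = 125 kW.

Ẇ_in ≈ 125 kW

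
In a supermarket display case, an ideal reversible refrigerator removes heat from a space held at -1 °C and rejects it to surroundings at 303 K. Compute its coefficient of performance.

COP_R ≈ 8.822

T_C = -1 °C → -1 + 273.15 = 272.15 K.
The reversible coefficient of performance is COP_R = T_C/(T_H − T_C) = 272.15/(303.00 − 272.15) = 8.822.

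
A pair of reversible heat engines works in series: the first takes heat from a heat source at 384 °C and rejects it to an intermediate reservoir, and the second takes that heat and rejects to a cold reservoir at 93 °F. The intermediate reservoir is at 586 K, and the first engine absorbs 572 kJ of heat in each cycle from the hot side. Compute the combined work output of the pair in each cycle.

W_total ≈ 305 kJ

T_H = 384 °C → 384 + 273.15 = 657.15 K.
T_C = 93 °F → (93 − 32) × 5/9 = 33.89 °C = 307.04 K.
Two reversible stages in series are equivalent to a single Carnot engine between T_H and T_C, so η_total = 1 − T_C/T_H = 1 − 307.04/657.15 = 0.5328.
W_total = η_total · Q_H = 0.5328 × 572 = 305 kJ.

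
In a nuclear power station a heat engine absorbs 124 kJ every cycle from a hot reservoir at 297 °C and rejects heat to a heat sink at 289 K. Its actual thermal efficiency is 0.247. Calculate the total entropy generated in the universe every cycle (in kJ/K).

T_H = 297 °C → 297 + 273.15 = 570.15 K.
W = η·Q_H = 0.247 × 124 = 30.63 kJ, so Q_C = Q_H − W = 93.37 kJ.
Reservoir entropy changes: ΔS_H = −Q_H/T_H = −124/570.15 = -0.2175 kJ/K and ΔS_C = +Q_C/T_C = 93.37/289.00 = 0.3231 kJ/K.
ΔS_univ = −Q_H/T_H + Q_C/T_C = 0.1056 kJ/K (> 0, since η = 0.247 < η_Carnot = 0.493).

ΔS_univ ≈ 0.1056 kJ/K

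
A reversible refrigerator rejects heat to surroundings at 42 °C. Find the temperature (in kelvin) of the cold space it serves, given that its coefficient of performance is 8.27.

T_H = 42 °C → 42 + 273.15 = 315.15 K.
COP_R = T_C/(T_H − T_C) ⇒ T_C = T_H·COP_R/(1 + COP_R) = 315.15 × 8.27/(1 + 8.27) = 281 K.

T_C ≈ 281 K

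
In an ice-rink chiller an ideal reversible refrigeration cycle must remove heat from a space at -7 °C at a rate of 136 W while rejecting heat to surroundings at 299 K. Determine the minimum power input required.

T_C = -7 °C → -7 + 273.15 = 266.15 K.
The reversible coefficient of performance is COP_R = T_C/(T_H − T_C) = 266.15/32.85 = 8.1020.
W = Q_C/COP_R = 136/8.1020 = 16.79 W.

Ẇ_in ≈ 16.79 W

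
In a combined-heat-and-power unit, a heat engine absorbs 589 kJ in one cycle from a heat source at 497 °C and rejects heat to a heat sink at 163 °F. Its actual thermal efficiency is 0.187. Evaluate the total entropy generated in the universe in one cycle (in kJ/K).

ΔS_univ ≈ 0.619 kJ/K

T_H = 497 °C → 497 + 273.15 = 770.15 K.
T_C = 163 °F → (163 − 32) × 5/9 = 72.78 °C = 345.93 K.
W = η·Q_H = 0.187 × 589 = 110.1 kJ, so Q_C = Q_H − W = 478.9 kJ.
The hot reservoir loses entropy Q_H/T_H = 589/770.15 = 0.7648 kJ/K; the cold reservoir gains Q_C/T_C = 478.9/345.93 = 1.384 kJ/K.
ΔS_univ = −Q_H/T_H + Q_C/T_C = 0.619 kJ/K (> 0, since η = 0.187 < η_Carnot = 0.551).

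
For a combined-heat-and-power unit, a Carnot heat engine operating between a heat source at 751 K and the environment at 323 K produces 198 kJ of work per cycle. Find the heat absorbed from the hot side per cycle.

Q_H ≈ 347 kJ

Carnot efficiency: η = 1 − T_C/T_H = 1 − 323.00/751.00 = 0.5699.
Q_H = W/η = 198/0.5699 = 347 kJ.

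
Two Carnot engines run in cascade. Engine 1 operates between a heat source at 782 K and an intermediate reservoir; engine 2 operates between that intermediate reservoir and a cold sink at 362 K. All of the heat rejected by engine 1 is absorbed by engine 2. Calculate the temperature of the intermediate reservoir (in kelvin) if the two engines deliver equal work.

T_m ≈ 572.0 K

For reversible stages Q_m = Q_H·(T_m/T_H). Setting W₁ = Q_H(1 − T_m/T_H) equal to W₂ = Q_m(1 − T_C/T_m) = Q_H·(T_m − T_C)/T_H gives T_H − T_m = T_m − T_C, so T_m = (T_H + T_C)/2 = (782.00 + 362.00)/2 = 572.0 K.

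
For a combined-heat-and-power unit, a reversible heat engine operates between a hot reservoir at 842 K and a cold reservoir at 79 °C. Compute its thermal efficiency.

T_C = 79 °C → 79 + 273.15 = 352.15 K.
η_rev = 1 − T_C/T_H = 1 − 352.15/842.00 = 0.5818.

η ≈ 0.5818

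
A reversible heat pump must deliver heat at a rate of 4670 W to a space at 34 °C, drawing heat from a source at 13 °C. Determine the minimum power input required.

Ẇ_in ≈ 319 W

T_H = 34 °C → 34 + 273.15 = 307.15 K.
T_C = 13 °C → 13 + 273.15 = 286.15 K.
COP_HP = T_H/(T_H − T_C) = 307.15/21.00 = 14.6262.
W = Q_H/COP_HP = 4670/14.6262 = 319 W.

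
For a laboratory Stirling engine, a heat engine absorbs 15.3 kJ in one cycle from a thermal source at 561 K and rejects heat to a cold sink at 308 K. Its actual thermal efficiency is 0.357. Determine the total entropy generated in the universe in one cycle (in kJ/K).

ΔS_univ ≈ 0.00467 kJ/K

W = η·Q_H = 0.357 × 15.3 = 5.462 kJ, so Q_C = Q_H − W = 9.838 kJ.
Reservoir entropy changes: ΔS_H = −Q_H/T_H = −15.3/561.00 = -0.02727 kJ/K and ΔS_C = +Q_C/T_C = 9.838/308.00 = 0.03194 kJ/K.
ΔS_univ = −Q_H/T_H + Q_C/T_C = 0.00467 kJ/K (> 0, since η = 0.357 < η_Carnot = 0.451).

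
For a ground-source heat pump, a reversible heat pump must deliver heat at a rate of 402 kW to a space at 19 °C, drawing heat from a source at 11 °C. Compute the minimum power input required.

Ẇ_in ≈ 11.01 kW

T_H = 19 °C → 19 + 273.15 = 292.15 K.
T_C = 11 °C → 11 + 273.15 = 284.15 K.
For a reversible heat pump, COP_HP = T_H/(T_H − T_C) = 292.15/8.00 = 36.5187.
W = Q_H/COP_HP = 402/36.5187 = 11.01 kW.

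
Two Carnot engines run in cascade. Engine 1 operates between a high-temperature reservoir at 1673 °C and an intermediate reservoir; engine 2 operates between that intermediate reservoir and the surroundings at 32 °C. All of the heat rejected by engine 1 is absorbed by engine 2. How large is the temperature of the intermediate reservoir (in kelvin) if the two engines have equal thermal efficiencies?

T_H = 1673 °C → 1673 + 273.15 = 1946.15 K.
T_C = 32 °C → 32 + 273.15 = 305.15 K.
Equal efficiencies require 1 − T_m/T_H = 1 − T_C/T_m, i.e. T_m/T_H = T_C/T_m, so T_m = √(T_H·T_C) = √(1946.15 × 305.15) = 770.6 K.

T_m ≈ 770.6 K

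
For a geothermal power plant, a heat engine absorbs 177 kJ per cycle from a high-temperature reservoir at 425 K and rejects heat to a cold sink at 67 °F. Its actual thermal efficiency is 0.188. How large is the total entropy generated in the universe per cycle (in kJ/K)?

ΔS_univ ≈ 0.0747 kJ/K

T_C = 67 °F → (67 − 32) × 5/9 = 19.44 °C = 292.59 K.
W = η·Q_H = 0.188 × 177 = 33.28 kJ, so Q_C = Q_H − W = 143.7 kJ.
Reservoir entropy changes: ΔS_H = −Q_H/T_H = −177/425.00 = -0.4165 kJ/K and ΔS_C = +Q_C/T_C = 143.7/292.59 = 0.4912 kJ/K.
ΔS_univ = −Q_H/T_H + Q_C/T_C = 0.0747 kJ/K (> 0, since η = 0.188 < η_Carnot = 0.312).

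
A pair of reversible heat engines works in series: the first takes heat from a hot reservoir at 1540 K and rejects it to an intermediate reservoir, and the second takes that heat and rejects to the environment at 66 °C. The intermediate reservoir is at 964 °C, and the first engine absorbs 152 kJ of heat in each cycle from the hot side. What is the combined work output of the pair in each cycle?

T_C = 66 °C → 66 + 273.15 = 339.15 K.
Two reversible stages in series are equivalent to a single Carnot engine between T_H and T_C, so η_total = 1 − T_C/T_H = 1 − 339.15/1540.00 = 0.7798.
W_total = η_total · Q_H = 0.7798 × 152 = 119 kJ.

W_total ≈ 119 kJ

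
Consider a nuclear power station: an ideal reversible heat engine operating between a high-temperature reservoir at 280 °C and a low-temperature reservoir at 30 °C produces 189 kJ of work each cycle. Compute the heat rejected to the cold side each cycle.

T_H = 280 °C → 280 + 273.15 = 553.15 K.
T_C = 30 °C → 30 + 273.15 = 303.15 K.
η_rev = 1 − T_C/T_H = 1 − 303.15/553.15 = 0.4520.
Since Q_C/Q_H = T_C/T_H and Q_H = W/η, Q_C = W·T_C/(T_H − T_C) = 189 × 303.15/250.00 = 229.2 kJ.

Q_C ≈ 229.2 kJ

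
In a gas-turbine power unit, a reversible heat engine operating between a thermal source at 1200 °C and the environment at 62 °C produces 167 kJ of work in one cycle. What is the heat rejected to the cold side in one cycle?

T_H = 1200 °C → 1200 + 273.15 = 1473.15 K.
T_C = 62 °C → 62 + 273.15 = 335.15 K.
The Carnot efficiency is η = 1 − T_C/T_H = 1 − 335.15/1473.15 = 0.7725.
Since Q_C/Q_H = T_C/T_H and Q_H = W/η, Q_C = W·T_C/(T_H − T_C) = 167 × 335.15/1138.00 = 49.18 kJ.

Q_C ≈ 49.18 kJ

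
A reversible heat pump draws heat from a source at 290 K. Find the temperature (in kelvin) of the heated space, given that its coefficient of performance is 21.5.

COP_HP = T_H/(T_H − T_C) ⇒ T_H = T_C·COP_HP/(COP_HP − 1) = 290.00 × 21.5/(21.5 − 1) = 304 K.

T_H ≈ 304 K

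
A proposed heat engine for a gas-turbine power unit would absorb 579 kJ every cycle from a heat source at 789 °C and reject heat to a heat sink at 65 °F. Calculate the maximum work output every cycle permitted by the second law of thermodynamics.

T_H = 789 °C → 789 + 273.15 = 1062.15 K.
T_C = 65 °F → (65 − 32) × 5/9 = 18.33 °C = 291.48 K.
The upper bound on efficiency is η_max = 1 − T_C/T_H = 1 − 291.48/1062.15 = 0.7256.
W_max = η_max · Q_H = 0.7256 × 579 = 420 kJ.

W_max ≈ 420 kJ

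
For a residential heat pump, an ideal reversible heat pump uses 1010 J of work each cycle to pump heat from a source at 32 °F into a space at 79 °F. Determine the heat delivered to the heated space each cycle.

Q_H ≈ 11580 J

T_H = 79 °F → (79 − 32) × 5/9 = 26.11 °C = 299.26 K.
T_C = 32 °F → (32 − 32) × 5/9 = 0.00 °C = 273.15 K.
For a reversible heat pump, COP_HP = T_H/(T_H − T_C) = 299.26/26.11 = 11.4611.
Q_H = COP_HP · W = 11.4611 × 1010 = 11580 J.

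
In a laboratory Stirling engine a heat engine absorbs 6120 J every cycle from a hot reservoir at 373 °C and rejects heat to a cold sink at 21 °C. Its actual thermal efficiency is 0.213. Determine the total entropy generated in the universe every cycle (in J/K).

ΔS_univ ≈ 6.90 J/K

T_H = 373 °C → 373 + 273.15 = 646.15 K.
T_C = 21 °C → 21 + 273.15 = 294.15 K.
W = η·Q_H = 0.213 × 6120 = 1304 J, so Q_C = Q_H − W = 4816 J.
Reservoir entropy changes: ΔS_H = −Q_H/T_H = −6120/646.15 = -9.471 J/K and ΔS_C = +Q_C/T_C = 4816/294.15 = 16.37 J/K.
ΔS_univ = −Q_H/T_H + Q_C/T_C = 6.90 J/K (> 0, since η = 0.213 < η_Carnot = 0.545).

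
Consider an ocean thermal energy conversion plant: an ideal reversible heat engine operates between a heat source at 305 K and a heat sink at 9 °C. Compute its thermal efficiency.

η ≈ 0.0749

T_C = 9 °C → 9 + 273.15 = 282.15 K.
The Carnot efficiency is η = 1 − T_C/T_H = 1 − 282.15/305.00 = 0.0749.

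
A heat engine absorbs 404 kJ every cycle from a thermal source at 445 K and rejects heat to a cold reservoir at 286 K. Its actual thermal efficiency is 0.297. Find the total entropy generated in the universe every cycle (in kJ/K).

ΔS_univ ≈ 0.08518 kJ/K

W = η·Q_H = 0.297 × 404 = 120.0 kJ, so Q_C = Q_H − W = 284.0 kJ.
The hot reservoir loses entropy Q_H/T_H = 404/445.00 = 0.9079 kJ/K; the cold reservoir gains Q_C/T_C = 284.0/286.00 = 0.9930 kJ/K.
ΔS_univ = −Q_H/T_H + Q_C/T_C = 0.08518 kJ/K (> 0, since η = 0.297 < η_Carnot = 0.357).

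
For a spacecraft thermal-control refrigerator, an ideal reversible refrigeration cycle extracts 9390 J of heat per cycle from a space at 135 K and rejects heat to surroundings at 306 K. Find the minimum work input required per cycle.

W_in ≈ 11890 J

Carnot COP: COP_R = T_C/(T_H − T_C) = 135.00/171.00 = 0.7895.
W = Q_C/COP_R = 9390/0.7895 = 11890 J.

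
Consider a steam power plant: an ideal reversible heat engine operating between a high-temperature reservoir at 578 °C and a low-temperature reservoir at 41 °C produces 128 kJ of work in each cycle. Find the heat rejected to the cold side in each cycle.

Q_C ≈ 74.9 kJ

T_H = 578 °C → 578 + 273.15 = 851.15 K.
T_C = 41 °C → 41 + 273.15 = 314.15 K.
The Carnot efficiency is η = 1 − T_C/T_H = 1 − 314.15/851.15 = 0.6309.
Since Q_C/Q_H = T_C/T_H and Q_H = W/η, Q_C = W·T_C/(T_H − T_C) = 128 × 314.15/537.00 = 74.9 kJ.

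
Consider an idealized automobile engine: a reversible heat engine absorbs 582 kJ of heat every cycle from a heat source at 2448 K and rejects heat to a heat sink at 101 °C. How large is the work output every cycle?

W ≈ 493 kJ

T_C = 101 °C → 101 + 273.15 = 374.15 K.
Since the cycle is reversible, η = 1 − T_C/T_H = 1 − 374.15/2448.00 = 0.8472.
W = η·Q_H = 0.8472 × 582 = 493 kJ.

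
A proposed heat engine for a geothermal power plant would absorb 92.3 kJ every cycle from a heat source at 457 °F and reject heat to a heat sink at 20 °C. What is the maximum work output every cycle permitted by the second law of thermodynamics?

T_H = 457 °F → (457 − 32) × 5/9 = 236.11 °C = 509.26 K.
T_C = 20 °C → 20 + 273.15 = 293.15 K.
By the Carnot theorem, η_max = 1 − T_C/T_H = 1 − 293.15/509.26 = 0.4244.
W_max = η_max · Q_H = 0.4244 × 92.3 = 39.2 kJ.

W_max ≈ 39.2 kJ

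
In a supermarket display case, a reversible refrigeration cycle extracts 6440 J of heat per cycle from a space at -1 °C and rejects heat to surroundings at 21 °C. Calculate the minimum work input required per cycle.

W_in ≈ 521 J

T_H = 21 °C → 21 + 273.15 = 294.15 K.
T_C = -1 °C → -1 + 273.15 = 272.15 K.
Carnot COP: COP_R = T_C/(T_H − T_C) = 272.15/22.00 = 12.3705.
W = Q_C/COP_R = 6440/12.3705 = 521 J.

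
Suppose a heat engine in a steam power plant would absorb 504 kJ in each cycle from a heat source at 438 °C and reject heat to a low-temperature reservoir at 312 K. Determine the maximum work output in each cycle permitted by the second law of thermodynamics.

T_H = 438 °C → 438 + 273.15 = 711.15 K.
The upper bound on efficiency is η_max = 1 − T_C/T_H = 1 − 312.00/711.15 = 0.5613.
W_max = η_max · Q_H = 0.5613 × 504 = 283 kJ.

W_max ≈ 283 kJ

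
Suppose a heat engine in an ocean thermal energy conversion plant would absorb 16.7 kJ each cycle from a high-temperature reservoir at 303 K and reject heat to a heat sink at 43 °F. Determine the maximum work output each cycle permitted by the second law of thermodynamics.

T_C = 43 °F → (43 − 32) × 5/9 = 6.11 °C = 279.26 K.
No engine can exceed the Carnot limit: η_max = 1 − T_C/T_H = 1 − 279.26/303.00 = 0.0783.
W_max = η_max · Q_H = 0.0783 × 16.7 = 1.31 kJ.

W_max ≈ 1.31 kJ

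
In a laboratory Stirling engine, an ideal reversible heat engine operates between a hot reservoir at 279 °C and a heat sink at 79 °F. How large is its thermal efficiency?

η ≈ 0.458

T_H = 279 °C → 279 + 273.15 = 552.15 K.
T_C = 79 °F → (79 − 32) × 5/9 = 26.11 °C = 299.26 K.
For a reversible engine, η = 1 − T_C/T_H = 1 − 299.26/552.15 = 0.458.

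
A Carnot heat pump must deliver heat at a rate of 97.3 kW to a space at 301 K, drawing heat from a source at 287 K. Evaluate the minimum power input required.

Ẇ_in ≈ 4.53 kW

COP_HP = T_H/(T_H − T_C) = 301.00/14.00 = 21.5000.
W = Q_H/COP_HP = 97.3/21.5000 = 4.53 kW.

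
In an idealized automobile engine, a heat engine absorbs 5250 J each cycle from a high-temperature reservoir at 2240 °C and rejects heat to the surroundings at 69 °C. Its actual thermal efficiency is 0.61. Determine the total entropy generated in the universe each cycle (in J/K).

ΔS_univ ≈ 3.90 J/K

T_H = 2240 °C → 2240 + 273.15 = 2513.15 K.
T_C = 69 °C → 69 + 273.15 = 342.15 K.
W = η·Q_H = 0.61 × 5250 = 3202 J, so Q_C = Q_H − W = 2048 J.
Reservoir entropy changes: ΔS_H = −Q_H/T_H = −5250/2513.15 = -2.089 J/K and ΔS_C = +Q_C/T_C = 2048/342.15 = 5.984 J/K.
ΔS_univ = −Q_H/T_H + Q_C/T_C = 3.90 J/K (> 0, since η = 0.61 < η_Carnot = 0.864).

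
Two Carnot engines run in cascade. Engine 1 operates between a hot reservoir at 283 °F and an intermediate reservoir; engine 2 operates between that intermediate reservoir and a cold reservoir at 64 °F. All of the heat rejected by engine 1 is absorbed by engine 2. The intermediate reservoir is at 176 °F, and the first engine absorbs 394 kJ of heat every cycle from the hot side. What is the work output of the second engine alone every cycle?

T_H = 283 °F → (283 − 32) × 5/9 = 139.44 °C = 412.59 K.
T_C = 64 °F → (64 − 32) × 5/9 = 17.78 °C = 290.93 K.
T_m = 176 °F → (176 − 32) × 5/9 = 80.00 °C = 353.15 K.
Heat entering the second stage: Q_m = Q_H·(T_m/T_H) = 394 × 353.15/412.59 = 337.2 kJ.
Second-stage efficiency η₂ = 1 − T_C/T_m = 1 − 290.93/353.15 = 0.1762, so W₂ = η₂·Q_m = 59.42 kJ.

W₂ ≈ 59.42 kJ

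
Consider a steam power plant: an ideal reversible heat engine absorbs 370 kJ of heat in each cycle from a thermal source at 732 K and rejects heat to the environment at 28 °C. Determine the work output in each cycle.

T_C = 28 °C → 28 + 273.15 = 301.15 K.
Since the cycle is reversible, η = 1 − T_C/T_H = 1 − 301.15/732.00 = 0.5886.
W = η·Q_H = 0.5886 × 370 = 218 kJ.

W ≈ 218 kJ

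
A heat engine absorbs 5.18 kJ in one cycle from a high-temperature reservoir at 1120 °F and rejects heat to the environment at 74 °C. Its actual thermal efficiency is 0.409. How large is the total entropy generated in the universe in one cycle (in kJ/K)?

T_H = 1120 °F → (1120 − 32) × 5/9 = 604.44 °C = 877.59 K.
T_C = 74 °C → 74 + 273.15 = 347.15 K.
W = η·Q_H = 0.409 × 5.18 = 2.119 kJ, so Q_C = Q_H − W = 3.061 kJ.
Reservoir entropy changes: ΔS_H = −Q_H/T_H = −5.18/877.59 = -0.005902 kJ/K and ΔS_C = +Q_C/T_C = 3.061/347.15 = 0.008819 kJ/K.
ΔS_univ = −Q_H/T_H + Q_C/T_C = 0.002916 kJ/K (> 0, since η = 0.409 < η_Carnot = 0.604).

ΔS_univ ≈ 0.002916 kJ/K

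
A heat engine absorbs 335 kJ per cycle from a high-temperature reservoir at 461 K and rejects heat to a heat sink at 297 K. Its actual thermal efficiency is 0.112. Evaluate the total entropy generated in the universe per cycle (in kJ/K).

ΔS_univ ≈ 0.275 kJ/K

W = η·Q_H = 0.112 × 335 = 37.52 kJ, so Q_C = Q_H − W = 297.5 kJ.
Reservoir entropy changes: ΔS_H = −Q_H/T_H = −335/461.00 = -0.7267 kJ/K and ΔS_C = +Q_C/T_C = 297.5/297.00 = 1.002 kJ/K.
ΔS_univ = −Q_H/T_H + Q_C/T_C = 0.275 kJ/K (> 0, since η = 0.112 < η_Carnot = 0.356).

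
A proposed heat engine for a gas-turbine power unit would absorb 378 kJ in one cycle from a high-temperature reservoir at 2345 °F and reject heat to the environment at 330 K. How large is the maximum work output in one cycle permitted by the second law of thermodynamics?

T_H = 2345 °F → (2345 − 32) × 5/9 = 1285.00 °C = 1558.15 K.
The second-law ceiling is the Carnot efficiency, η_max = 1 − T_C/T_H = 1 − 330.00/1558.15 = 0.7882.
W_max = η_max · Q_H = 0.7882 × 378 = 298 kJ.

W_max ≈ 298 kJ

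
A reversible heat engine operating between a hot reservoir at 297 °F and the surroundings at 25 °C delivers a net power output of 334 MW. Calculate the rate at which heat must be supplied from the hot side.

Q̇_H ≈ 1149 MW

T_H = 297 °F → (297 − 32) × 5/9 = 147.22 °C = 420.37 K.
T_C = 25 °C → 25 + 273.15 = 298.15 K.
η_rev = 1 − T_C/T_H = 1 − 298.15/420.37 = 0.2907.
Q_H = W/η = 334/0.2907 = 1149 MW.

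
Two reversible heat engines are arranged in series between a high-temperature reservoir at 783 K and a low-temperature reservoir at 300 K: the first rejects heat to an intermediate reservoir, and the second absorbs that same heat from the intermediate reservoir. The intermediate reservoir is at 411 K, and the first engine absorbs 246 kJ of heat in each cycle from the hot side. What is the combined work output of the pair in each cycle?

Two reversible stages in series are equivalent to a single Carnot engine between T_H and T_C, so η_total = 1 − T_C/T_H = 1 − 300.00/783.00 = 0.6169.
W_total = η_total · Q_H = 0.6169 × 246 = 152 kJ.

W_total ≈ 152 kJ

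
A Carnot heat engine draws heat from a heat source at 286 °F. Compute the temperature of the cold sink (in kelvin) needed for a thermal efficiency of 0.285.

T_C ≈ 296 K

T_H = 286 °F → (286 − 32) × 5/9 = 141.11 °C = 414.26 K.
From η = 1 − T_C/T_H, T_C = T_H·(1 − η) = 414.26 × (1 − 0.285) = 296 K.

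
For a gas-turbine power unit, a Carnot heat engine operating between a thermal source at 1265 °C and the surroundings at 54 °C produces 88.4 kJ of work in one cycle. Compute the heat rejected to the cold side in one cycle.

Q_C ≈ 23.88 kJ

T_H = 1265 °C → 1265 + 273.15 = 1538.15 K.
T_C = 54 °C → 54 + 273.15 = 327.15 K.
The Carnot efficiency is η = 1 − T_C/T_H = 1 − 327.15/1538.15 = 0.7873.
Since Q_C/Q_H = T_C/T_H and Q_H = W/η, Q_C = W·T_C/(T_H − T_C) = 88.4 × 327.15/1211.00 = 23.88 kJ.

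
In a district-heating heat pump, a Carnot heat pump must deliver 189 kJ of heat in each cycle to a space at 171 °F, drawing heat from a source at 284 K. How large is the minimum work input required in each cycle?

T_H = 171 °F → (171 − 32) × 5/9 = 77.22 °C = 350.37 K.
Reversible heating COP: COP_HP = T_H/(T_H − T_C) = 350.37/66.37 = 5.2789.
W = Q_H/COP_HP = 189/5.2789 = 35.80 kJ.

W_in ≈ 35.80 kJ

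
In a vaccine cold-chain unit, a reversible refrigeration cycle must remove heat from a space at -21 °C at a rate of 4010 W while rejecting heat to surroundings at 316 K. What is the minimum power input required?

T_C = -21 °C → -21 + 273.15 = 252.15 K.
For a reversible refrigerator, COP_R = T_C/(T_H − T_C) = 252.15/63.85 = 3.9491.
W = Q_C/COP_R = 4010/3.9491 = 1020 W.

Ẇ_in ≈ 1020 W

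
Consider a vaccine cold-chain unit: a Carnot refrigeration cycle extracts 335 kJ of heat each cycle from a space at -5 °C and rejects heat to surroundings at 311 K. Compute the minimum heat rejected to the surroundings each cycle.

Q_H ≈ 389 kJ

T_C = -5 °C → -5 + 273.15 = 268.15 K.
For a reversible cycle Q_H/Q_C = T_H/T_C, so Q_H = Q_C·T_H/T_C = 335 × 311.00/268.15 = 389 kJ.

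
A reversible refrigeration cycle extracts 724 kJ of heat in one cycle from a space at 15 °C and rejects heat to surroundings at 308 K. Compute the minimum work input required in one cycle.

T_C = 15 °C → 15 + 273.15 = 288.15 K.
The reversible coefficient of performance is COP_R = T_C/(T_H − T_C) = 288.15/19.85 = 14.5164.
W = Q_C/COP_R = 724/14.5164 = 49.87 kJ.

W_in ≈ 49.87 kJ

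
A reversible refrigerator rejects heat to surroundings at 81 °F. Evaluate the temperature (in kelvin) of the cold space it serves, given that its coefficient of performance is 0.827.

T_C ≈ 136 K

T_H = 81 °F → (81 − 32) × 5/9 = 27.22 °C = 300.37 K.
COP_R = T_C/(T_H − T_C) ⇒ T_C = T_H·COP_R/(1 + COP_R) = 300.37 × 0.827/(1 + 0.827) = 136 K.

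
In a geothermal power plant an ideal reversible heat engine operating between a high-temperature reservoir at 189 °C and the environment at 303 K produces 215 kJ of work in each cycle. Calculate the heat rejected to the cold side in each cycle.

T_H = 189 °C → 189 + 273.15 = 462.15 K.
η_rev = 1 − T_C/T_H = 1 − 303.00/462.15 = 0.3444.
Since Q_C/Q_H = T_C/T_H and Q_H = W/η, Q_C = W·T_C/(T_H − T_C) = 215 × 303.00/159.15 = 409.3 kJ.

Q_C ≈ 409.3 kJ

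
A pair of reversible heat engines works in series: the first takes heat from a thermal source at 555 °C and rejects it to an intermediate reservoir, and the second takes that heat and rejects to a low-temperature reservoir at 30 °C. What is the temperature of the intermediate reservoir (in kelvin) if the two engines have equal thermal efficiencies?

T_H = 555 °C → 555 + 273.15 = 828.15 K.
T_C = 30 °C → 30 + 273.15 = 303.15 K.
Equal efficiencies require 1 − T_m/T_H = 1 − T_C/T_m, i.e. T_m/T_H = T_C/T_m, so T_m = √(T_H·T_C) = √(828.15 × 303.15) = 501.1 K.

T_m ≈ 501.1 K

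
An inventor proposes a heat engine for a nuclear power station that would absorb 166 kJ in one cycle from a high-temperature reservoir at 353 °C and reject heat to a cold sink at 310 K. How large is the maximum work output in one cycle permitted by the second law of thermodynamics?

T_H = 353 °C → 353 + 273.15 = 626.15 K.
No engine can exceed the Carnot limit: η_max = 1 − T_C/T_H = 1 − 310.00/626.15 = 0.5049.
W_max = η_max · Q_H = 0.5049 × 166 = 83.8 kJ.

W_max ≈ 83.8 kJ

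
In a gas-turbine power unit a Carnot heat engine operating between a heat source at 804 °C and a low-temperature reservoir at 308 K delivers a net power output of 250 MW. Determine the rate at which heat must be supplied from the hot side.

T_H = 804 °C → 804 + 273.15 = 1077.15 K.
η_rev = 1 − T_C/T_H = 1 − 308.00/1077.15 = 0.7141.
Q_H = W/η = 250/0.7141 = 350.1 MW.

Q̇_H ≈ 350.1 MW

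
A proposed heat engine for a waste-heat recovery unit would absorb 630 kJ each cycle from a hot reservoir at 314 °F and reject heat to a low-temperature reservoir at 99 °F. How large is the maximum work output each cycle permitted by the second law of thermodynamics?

W_max ≈ 175 kJ

T_H = 314 °F → (314 − 32) × 5/9 = 156.67 °C = 429.82 K.
T_C = 99 °F → (99 − 32) × 5/9 = 37.22 °C = 310.37 K.
By the Carnot theorem, η_max = 1 − T_C/T_H = 1 − 310.37/429.82 = 0.2779.
W_max = η_max · Q_H = 0.2779 × 630 = 175 kJ.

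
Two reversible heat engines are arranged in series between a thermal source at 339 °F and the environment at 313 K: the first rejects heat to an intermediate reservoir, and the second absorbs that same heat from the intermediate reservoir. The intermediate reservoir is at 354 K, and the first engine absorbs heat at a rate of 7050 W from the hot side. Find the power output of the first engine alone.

T_H = 339 °F → (339 − 32) × 5/9 = 170.56 °C = 443.71 K.
First-stage efficiency η₁ = 1 − T_m/T_H = 1 − 354.00/443.71 = 0.2022.
W₁ = η₁·Q_H = 0.2022 × 7050 = 1430 W.

Ẇ₁ ≈ 1430 W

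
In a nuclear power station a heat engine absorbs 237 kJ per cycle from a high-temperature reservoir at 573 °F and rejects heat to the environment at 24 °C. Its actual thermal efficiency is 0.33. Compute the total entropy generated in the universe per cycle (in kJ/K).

ΔS_univ ≈ 0.1213 kJ/K

T_H = 573 °F → (573 − 32) × 5/9 = 300.56 °C = 573.71 K.
T_C = 24 °C → 24 + 273.15 = 297.15 K.
W = η·Q_H = 0.33 × 237 = 78.21 kJ, so Q_C = Q_H − W = 158.8 kJ.
The hot reservoir loses entropy Q_H/T_H = 237/573.71 = 0.4131 kJ/K; the cold reservoir gains Q_C/T_C = 158.8/297.15 = 0.5344 kJ/K.
ΔS_univ = −Q_H/T_H + Q_C/T_C = 0.1213 kJ/K (> 0, since η = 0.33 < η_Carnot = 0.482).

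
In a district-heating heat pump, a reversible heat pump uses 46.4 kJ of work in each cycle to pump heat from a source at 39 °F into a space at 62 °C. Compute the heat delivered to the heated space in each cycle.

T_H = 62 °C → 62 + 273.15 = 335.15 K.
T_C = 39 °F → (39 − 32) × 5/9 = 3.89 °C = 277.04 K.
The Carnot heat-pump COP is COP_HP = T_H/(T_H − T_C) = 335.15/58.11 = 5.7674.
Q_H = COP_HP · W = 5.7674 × 46.4 = 268 kJ.

Q_H ≈ 268 kJ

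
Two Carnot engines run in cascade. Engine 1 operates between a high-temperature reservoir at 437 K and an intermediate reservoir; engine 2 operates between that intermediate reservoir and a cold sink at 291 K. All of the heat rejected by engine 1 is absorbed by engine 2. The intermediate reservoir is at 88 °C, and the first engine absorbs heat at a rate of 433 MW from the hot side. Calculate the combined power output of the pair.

Ẇ_total ≈ 145 MW

Two reversible stages in series are equivalent to a single Carnot engine between T_H and T_C, so η_total = 1 − T_C/T_H = 1 − 291.00/437.00 = 0.3341.
W_total = η_total · Q_H = 0.3341 × 433 = 145 MW.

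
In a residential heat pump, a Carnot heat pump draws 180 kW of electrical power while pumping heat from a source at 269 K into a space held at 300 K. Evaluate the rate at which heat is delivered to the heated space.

The Carnot heat-pump COP is COP_HP = T_H/(T_H − T_C) = 300.00/31.00 = 9.6774.
Q_H = COP_HP · W = 9.6774 × 180 = 1740 kW.

Q̇_H ≈ 1740 kW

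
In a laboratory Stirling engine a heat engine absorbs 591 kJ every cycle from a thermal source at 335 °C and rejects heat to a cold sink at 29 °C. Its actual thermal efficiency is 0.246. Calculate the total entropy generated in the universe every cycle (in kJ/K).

T_H = 335 °C → 335 + 273.15 = 608.15 K.
T_C = 29 °C → 29 + 273.15 = 302.15 K.
W = η·Q_H = 0.246 × 591 = 145.4 kJ, so Q_C = Q_H − W = 445.6 kJ.
Entropy balance on the reservoirs: −Q_H/T_H = -0.9718 kJ/K, +Q_C/T_C = 1.475 kJ/K.
ΔS_univ = −Q_H/T_H + Q_C/T_C = 0.5030 kJ/K (> 0, since η = 0.246 < η_Carnot = 0.503).

ΔS_univ ≈ 0.5030 kJ/K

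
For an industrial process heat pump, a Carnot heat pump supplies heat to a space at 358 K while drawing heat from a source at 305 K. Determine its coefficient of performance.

Reversible heating COP: COP_HP = T_H/(T_H − T_C) = 358.00/(358.00 − 305.00) = 6.755.

COP_HP ≈ 6.755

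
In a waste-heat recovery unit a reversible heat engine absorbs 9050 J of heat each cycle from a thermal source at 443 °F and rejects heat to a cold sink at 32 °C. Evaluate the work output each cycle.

T_H = 443 °F → (443 − 32) × 5/9 = 228.33 °C = 501.48 K.
T_C = 32 °C → 32 + 273.15 = 305.15 K.
Since the cycle is reversible, η = 1 − T_C/T_H = 1 − 305.15/501.48 = 0.3915.
W = η·Q_H = 0.3915 × 9050 = 3540 J.

W ≈ 3540 J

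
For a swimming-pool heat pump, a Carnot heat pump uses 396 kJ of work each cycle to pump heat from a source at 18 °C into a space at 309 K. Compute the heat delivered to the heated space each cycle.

Q_H ≈ 6860 kJ

T_C = 18 °C → 18 + 273.15 = 291.15 K.
For a reversible heat pump, COP_HP = T_H/(T_H − T_C) = 309.00/17.85 = 17.3109.
Q_H = COP_HP · W = 17.3109 × 396 = 6860 kJ.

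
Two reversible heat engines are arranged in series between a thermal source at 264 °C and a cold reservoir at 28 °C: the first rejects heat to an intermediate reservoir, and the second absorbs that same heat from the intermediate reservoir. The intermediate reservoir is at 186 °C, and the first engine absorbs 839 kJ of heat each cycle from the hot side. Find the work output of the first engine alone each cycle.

W₁ ≈ 122 kJ

T_H = 264 °C → 264 + 273.15 = 537.15 K.
T_C = 28 °C → 28 + 273.15 = 301.15 K.
T_m = 186 °C → 186 + 273.15 = 459.15 K.
First-stage efficiency η₁ = 1 − T_m/T_H = 1 − 459.15/537.15 = 0.1452.
W₁ = η₁·Q_H = 0.1452 × 839 = 122 kJ.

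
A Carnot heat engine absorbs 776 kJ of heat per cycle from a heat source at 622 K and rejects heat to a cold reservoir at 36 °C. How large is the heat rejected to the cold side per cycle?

Q_C ≈ 386 kJ

T_C = 36 °C → 36 + 273.15 = 309.15 K.
The Carnot efficiency is η = 1 − T_C/T_H = 1 − 309.15/622.00 = 0.5030.
For a reversible cycle Q_C/Q_H = T_C/T_H, so Q_C = 776 × 309.15/622.00 = 386 kJ.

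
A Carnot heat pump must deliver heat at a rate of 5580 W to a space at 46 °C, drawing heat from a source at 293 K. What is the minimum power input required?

T_H = 46 °C → 46 + 273.15 = 319.15 K.
Reversible heating COP: COP_HP = T_H/(T_H − T_C) = 319.15/26.15 = 12.2046.
W = Q_H/COP_HP = 5580/12.2046 = 457.2 W.

Ẇ_in ≈ 457.2 W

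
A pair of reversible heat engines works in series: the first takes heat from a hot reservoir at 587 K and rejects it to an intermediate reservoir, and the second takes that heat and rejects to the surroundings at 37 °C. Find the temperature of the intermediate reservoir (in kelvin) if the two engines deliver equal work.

T_m ≈ 449 K

T_C = 37 °C → 37 + 273.15 = 310.15 K.
For reversible stages Q_m = Q_H·(T_m/T_H). Setting W₁ = Q_H(1 − T_m/T_H) equal to W₂ = Q_m(1 − T_C/T_m) = Q_H·(T_m − T_C)/T_H gives T_H − T_m = T_m − T_C, so T_m = (T_H + T_C)/2 = (587.00 + 310.15)/2 = 449 K.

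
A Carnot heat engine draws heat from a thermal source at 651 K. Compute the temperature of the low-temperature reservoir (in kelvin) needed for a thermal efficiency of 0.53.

From η = 1 − T_C/T_H, T_C = T_H·(1 − η) = 651.00 × (1 − 0.53) = 306 K.

T_C ≈ 306 K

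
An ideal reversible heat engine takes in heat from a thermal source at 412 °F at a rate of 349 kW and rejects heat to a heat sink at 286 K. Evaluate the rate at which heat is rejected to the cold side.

T_H = 412 °F → (412 − 32) × 5/9 = 211.11 °C = 484.26 K.
Carnot efficiency: η = 1 − T_C/T_H = 1 − 286.00/484.26 = 0.4094.
For a reversible cycle Q_C/Q_H = T_C/T_H, so Q_C = 349 × 286.00/484.26 = 206.1 kW.

Q̇_C ≈ 206.1 kW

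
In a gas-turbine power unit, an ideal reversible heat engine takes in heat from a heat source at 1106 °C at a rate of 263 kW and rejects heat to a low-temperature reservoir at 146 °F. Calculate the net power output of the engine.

T_H = 1106 °C → 1106 + 273.15 = 1379.15 K.
T_C = 146 °F → (146 − 32) × 5/9 = 63.33 °C = 336.48 K.
Since the cycle is reversible, η = 1 − T_C/T_H = 1 − 336.48/1379.15 = 0.7560.
W = η·Q_H = 0.7560 × 263 = 199 kW.

Ẇ ≈ 199 kW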